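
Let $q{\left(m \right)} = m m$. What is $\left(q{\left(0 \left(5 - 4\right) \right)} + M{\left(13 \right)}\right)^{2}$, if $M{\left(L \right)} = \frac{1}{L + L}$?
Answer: $\frac{1}{676} \approx 0.0014793$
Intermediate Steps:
$q{\left(m \right)} = m^{2}$
$M{\left(L \right)} = \frac{1}{2 L}$
$\left(q{\left(0 \left(5 - 4\right) \right)} + M{\left(13 \right)}\right)^{2} = \left(\left(0 \left(5 - 4\right)\right)^{2} + \frac{1}{2 \cdot 13}\right)^{2} = \left(\left(0 \cdot 1\right)^{2} + \frac{1}{2} \cdot \frac{1}{13}\right)^{2} = \left(0^{2} + \frac{1}{26}\right)^{2} = \left(0 + \frac{1}{26}\right)^{2} = \left(\frac{1}{26}\right)^{2} = \frac{1}{676}$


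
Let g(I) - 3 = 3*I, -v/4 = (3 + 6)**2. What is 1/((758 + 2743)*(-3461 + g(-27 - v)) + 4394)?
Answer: -1/8982673 ≈ -1.1133e-7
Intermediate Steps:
v = -324 (v = -4*(3 + 6)**2 = -4*9**2 = -4*81 = -324)
g(I) = 3 + 3*I
1/((758 + 2743)*(-3461 + g(-27 - v)) + 4394) = 1/((758 + 2743)*(-3461 + (3 + 3*(-27 - 1*(-324)))) + 4394) = 1/(3501*(-3461 + (3 + 3*(-27 + 324))) + 4394) = 1/(3501*(-3461 + (3 + 3*297)) + 4394) = 1/(3501*(-3461 + (3 + 891)) + 4394) = 1/(3501*(-3461 + 894) + 4394) = 1/(3501*(-2567) + 4394) = 1/(-8987067 + 4394) = 1/(-8982673) = -1/8982673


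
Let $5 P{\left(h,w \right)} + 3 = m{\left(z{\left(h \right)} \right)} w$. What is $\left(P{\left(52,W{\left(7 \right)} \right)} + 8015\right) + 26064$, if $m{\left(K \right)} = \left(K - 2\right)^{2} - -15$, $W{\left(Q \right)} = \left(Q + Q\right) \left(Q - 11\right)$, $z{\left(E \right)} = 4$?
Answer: $\frac{169328}{5} \approx 33866.0$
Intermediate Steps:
$W{\left(Q \right)} = 2 Q \left(-11 + Q\right)$
$m{\left(K \right)} = 15 + \left(-2 + K\right)^{2}$ ($m{\left(K \right)} = \left(-2 + K\right)^{2} + 15 = 15 + \left(-2 + K\right)^{2}$)
$P{\left(h,w \right)} = - \frac{3}{5} + \frac{19 w}{5}$ ($P{\left(h,w \right)} = - \frac{3}{5} + \frac{\left(15 + \left(-2 + 4\right)^{2}\right) w}{5} = - \frac{3}{5} + \frac{\left(15 + 2^{2}\right) w}{5} = - \frac{3}{5} + \frac{\left(15 + 4\right) w}{5} = - \frac{3}{5} + \frac{19 w}{5}$)
$\left(P{\left(52,W{\left(7 \right)} \right)} + 8015\right) + 26064 = \left(\left(- \frac{3}{5} + \frac{19 \cdot 2 \cdot 7 \left(-11 + 7\right)}{5}\right) + 8015\right) + 26064 = \left(\left(- \frac{3}{5} + \frac{19 \cdot 2 \cdot 7 \left(-4\right)}{5}\right) + 8015\right) + 26064 = \left(\left(- \frac{3}{5} + \frac{19}{5} \left(-56\right)\right) + 8015\right) + 26064 = \left(\left(- \frac{3}{5} - \frac{1064}{5}\right) + 8015\right) + 26064 = \left(- \frac{1067}{5} + 8015\right) + 26064 = \frac{39008}{5} + 26064 = \frac{169328}{5}$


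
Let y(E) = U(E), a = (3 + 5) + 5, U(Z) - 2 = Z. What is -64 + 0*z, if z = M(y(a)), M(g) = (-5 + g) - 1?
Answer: -64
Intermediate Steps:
U(Z) = 2 + Z
a = 13 (a = 8 + 5 = 13)
y(E) = 2 + E
M(g) = -6 + g
z = 9 (z = -6 + (2 + 13) = -6 + 15 = 9)
-64 + 0*z = -64 + 0*9 = -64 + 0 = -64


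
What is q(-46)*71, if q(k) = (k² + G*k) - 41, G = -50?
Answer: 310625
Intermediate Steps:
q(k) = -41 + k² - 50*k (q(k) = (k² - 50*k) - 41 = -41 + k² - 50*k)
q(-46)*71 = (-41 + (-46)² - 50*(-46))*71 = (-41 + 2116 + 2300)*71 = 4375*71 = 310625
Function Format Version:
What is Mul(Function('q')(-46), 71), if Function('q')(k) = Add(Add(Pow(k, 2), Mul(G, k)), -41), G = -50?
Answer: 310625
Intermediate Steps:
Function('q')(k) = Add(-41, Pow(k, 2), Mul(-50, k)) (Function('q')(k) = Add(Add(Pow(k, 2), Mul(-50, k)), -41) = Add(-41, Pow(k, 2), Mul(-50, k)))
Mul(Function('q')(-46), 71) = Mul(Add(-41, Pow(-46, 2), Mul(-50, -46)), 71) = Mul(Add(-41, 2116, 2300), 71) = Mul(4375, 71) = 310625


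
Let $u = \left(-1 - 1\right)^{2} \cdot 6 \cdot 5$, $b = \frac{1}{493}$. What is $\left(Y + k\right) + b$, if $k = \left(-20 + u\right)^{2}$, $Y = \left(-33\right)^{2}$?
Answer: $\frac{5466878}{493} \approx 11089.0$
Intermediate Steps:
$b = \frac{1}{493} \approx 0.0020284$
$u = 120$ ($u = \left(-2\right)^{2} \cdot 6 \cdot 5 = 4 \cdot 6 \cdot 5 = 24 \cdot 5 = 120$)
$Y = 1089$
$k = 10000$ ($k = \left(-20 + 120\right)^{2} = 100^{2} = 10000$)
$\left(Y + k\right) + b = \left(1089 + 10000\right) + \frac{1}{493} = 11089 + \frac{1}{493} = \frac{5466878}{493}$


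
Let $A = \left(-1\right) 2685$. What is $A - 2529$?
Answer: $-5214$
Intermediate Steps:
$A = -2685$
$A - 2529 = -2685 - 2529 = -5214$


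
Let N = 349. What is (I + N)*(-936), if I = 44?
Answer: -367848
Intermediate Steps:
(I + N)*(-936) = (44 + 349)*(-936) = 393*(-936) = -367848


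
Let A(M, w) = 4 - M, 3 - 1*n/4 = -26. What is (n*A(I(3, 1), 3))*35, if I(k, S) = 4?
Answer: 0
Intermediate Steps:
n = 116 (n = 12 - 4*(-26) = 12 + 104 = 116)
(n*A(I(3, 1), 3))*35 = (116*(4 - 1*4))*35 = (116*(4 - 4))*35 = (116*0)*35 = 0*35 = 0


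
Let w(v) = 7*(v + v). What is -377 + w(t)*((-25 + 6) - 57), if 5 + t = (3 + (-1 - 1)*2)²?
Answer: 3879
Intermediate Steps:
t = -4 (t = -5 + (3 + (-1 - 1)*2)² = -5 + (3 - 2*2)² = -5 + (3 - 4)² = -5 + (-1)² = -5 + 1 = -4)
w(v) = 14*v (w(v) = 7*(2*v) = 14*v)
-377 + w(t)*((-25 + 6) - 57) = -377 + (14*(-4))*((-25 + 6) - 57) = -377 - 56*(-19 - 57) = -377 - 56*(-76) = -377 + 4256 = 3879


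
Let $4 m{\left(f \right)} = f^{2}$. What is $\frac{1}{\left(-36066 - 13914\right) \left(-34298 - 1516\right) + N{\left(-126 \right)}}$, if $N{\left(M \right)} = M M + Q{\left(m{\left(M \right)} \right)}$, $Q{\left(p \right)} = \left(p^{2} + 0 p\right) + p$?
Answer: $\frac{1}{1805756526} \approx 5.5378 \cdot 10^{-10}$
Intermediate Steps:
$m{\left(f \right)} = \frac{f^{2}}{4}$
$Q{\left(p \right)} = p + p^{2}$ ($Q{\left(p \right)} = \left(p^{2} + 0\right) + p = p^{2} + p = p + p^{2}$)
$N{\left(M \right)} = M^{2} + \frac{M^{2} \left(1 + \frac{M^{2}}{4}\right)}{4}$ ($N{\left(M \right)} = M M + \frac{M^{2}}{4} \left(1 + \frac{M^{2}}{4}\right) = M^{2} + \frac{M^{2} \left(1 + \frac{M^{2}}{4}\right)}{4}$)
$\frac{1}{\left(-36066 - 13914\right) \left(-34298 - 1516\right) + N{\left(-126 \right)}} = \frac{1}{\left(-36066 - 13914\right) \left(-34298 - 1516\right) + \frac{\left(-126\right)^{2} \left(20 + \left(-126\right)^{2}\right)}{16}} = \frac{1}{\left(-49980\right) \left(-35814\right) + \frac{1}{16} \cdot 15876 \left(20 + 15876\right)} = \frac{1}{1789983720 + \frac{1}{16} \cdot 15876 \cdot 15896} = \frac{1}{1789983720 + 15772806} = \frac{1}{1805756526}$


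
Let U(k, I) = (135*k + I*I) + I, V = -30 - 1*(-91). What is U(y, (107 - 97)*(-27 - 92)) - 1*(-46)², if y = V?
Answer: 1421029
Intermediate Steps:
V = 61 (V = -30 + 91 = 61)
y = 61
U(k, I) = I + I² + 135*k (U(k, I) = (135*k + I²) + I = (I² + 135*k) + I = I + I² + 135*k)
U(y, (107 - 97)*(-27 - 92)) - 1*(-46)² = ((107 - 97)*(-27 - 92) + ((107 - 97)*(-27 - 92))² + 135*61) - 1*(-46)² = (10*(-119) + (10*(-119))² + 8235) - 1*2116 = (-1190 + (-1190)² + 8235) - 2116 = (-1190 + 1416100 + 8235) - 2116 = 1423145 - 2116 = 1421029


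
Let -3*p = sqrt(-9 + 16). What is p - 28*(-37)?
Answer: 1036 - sqrt(7)/3 ≈ 1035.1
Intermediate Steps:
p = -sqrt(7)/3 (p = -sqrt(-9 + 16)/3 = -sqrt(7)/3 ≈ -0.88192)
p - 28*(-37) = -sqrt(7)/3 - 28*(-37) = -sqrt(7)/3 + 1036 = 1036 - sqrt(7)/3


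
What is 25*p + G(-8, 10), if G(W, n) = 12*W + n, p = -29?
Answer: -811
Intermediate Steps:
G(W, n) = n + 12*W
25*p + G(-8, 10) = 25*(-29) + (10 + 12*(-8)) = -725 + (10 - 96) = -725 - 86 = -811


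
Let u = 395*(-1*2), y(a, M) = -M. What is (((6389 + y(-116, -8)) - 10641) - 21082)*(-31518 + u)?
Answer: 818232408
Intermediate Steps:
u = -790 (u = 395*(-2) = -790)
(((6389 + y(-116, -8)) - 10641) - 21082)*(-31518 + u) = (((6389 - 1*(-8)) - 10641) - 21082)*(-31518 - 790) = (((6389 + 8) - 10641) - 21082)*(-32308) = ((6397 - 10641) - 21082)*(-32308) = (-4244 - 21082)*(-32308) = -25326*(-32308) = 818232408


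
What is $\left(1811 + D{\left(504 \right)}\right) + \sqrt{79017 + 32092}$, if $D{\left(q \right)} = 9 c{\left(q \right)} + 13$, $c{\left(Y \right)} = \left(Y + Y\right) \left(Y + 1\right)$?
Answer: $4583184 + \sqrt{111109} \approx 4.5835 \cdot 10^{6}$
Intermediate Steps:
$c{\left(Y \right)} = 2 Y \left(1 + Y\right)$
$D{\left(q \right)} = 13 + 18 q \left(1 + q\right)$ ($D{\left(q \right)} = 9 \cdot 2 q \left(1 + q\right) + 13 = 18 q \left(1 + q\right) + 13 = 13 + 18 q \left(1 + q\right)$)
$\left(1811 + D{\left(504 \right)}\right) + \sqrt{79017 + 32092} = \left(1811 + \left(13 + 18 \cdot 504 \left(1 + 504\right)\right)\right) + \sqrt{79017 + 32092} = \left(1811 + \left(13 + 18 \cdot 504 \cdot 505\right)\right) + \sqrt{111109} = \left(1811 + \left(13 + 4581360\right)\right) + \sqrt{111109} = \left(1811 + 4581373\right) + \sqrt{111109} = 4583184 + \sqrt{111109}$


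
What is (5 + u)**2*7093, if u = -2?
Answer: 63837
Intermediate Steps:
(5 + u)**2*7093 = (5 - 2)**2*7093 = 3**2*7093 = 9*7093 = 63837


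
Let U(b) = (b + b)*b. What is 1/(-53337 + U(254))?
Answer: 1/75695 ≈ 1.3211e-5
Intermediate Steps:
U(b) = 2*b**2 (U(b) = (2*b)*b = 2*b**2)
1/(-53337 + U(254)) = 1/(-53337 + 2*254**2) = 1/(-53337 + 2*64516) = 1/(-53337 + 129032) = 1/75695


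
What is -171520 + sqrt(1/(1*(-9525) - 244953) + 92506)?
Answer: -171520 + sqrt(5990600908830426)/254478 ≈ -1.7122e+5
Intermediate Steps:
-171520 + sqrt(1/(1*(-9525) - 244953) + 92506) = -171520 + sqrt(1/(-9525 - 244953) + 92506) = -171520 + sqrt(1/(-254478) + 92506) = -171520 + sqrt(-1/254478 + 92506) = -171520 + sqrt(23540741867/254478) = -171520 + sqrt(5990600908830426)/254478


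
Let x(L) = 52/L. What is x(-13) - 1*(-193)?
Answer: 189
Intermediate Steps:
x(-13) - 1*(-193) = 52/(-13) - 1*(-193) = 52*(-1/13) + 193 = -4 + 193 = 189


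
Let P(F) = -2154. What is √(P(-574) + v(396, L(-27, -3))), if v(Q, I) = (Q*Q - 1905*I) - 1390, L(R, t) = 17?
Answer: √120887 ≈ 347.69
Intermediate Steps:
v(Q, I) = -1390 + Q² - 1905*I (v(Q, I) = (Q² - 1905*I) - 1390 = -1390 + Q² - 1905*I)
√(P(-574) + v(396, L(-27, -3))) = √(-2154 + (-1390 + 396² - 1905*17)) = √(-2154 + (-1390 + 156816 - 32385)) = √(-2154 + 123041) = √120887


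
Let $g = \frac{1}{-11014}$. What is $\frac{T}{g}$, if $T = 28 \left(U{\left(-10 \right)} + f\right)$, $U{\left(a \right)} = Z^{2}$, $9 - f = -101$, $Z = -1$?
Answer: $-34231512$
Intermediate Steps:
$f = 110$ ($f = 9 - -101 = 9 + 101 = 110$)
$U{\left(a \right)} = 1$ ($U{\left(a \right)} = \left(-1\right)^{2} = 1$)
$g = - \frac{1}{11014} \approx -9.0793 \cdot 10^{-5}$
$T = 3108$ ($T = 28 \left(1 + 110\right) = 28 \cdot 111 = 3108$)
$\frac{T}{g} = \frac{3108}{- \frac{1}{11014}} = 3108 \left(-11014\right) = -34231512$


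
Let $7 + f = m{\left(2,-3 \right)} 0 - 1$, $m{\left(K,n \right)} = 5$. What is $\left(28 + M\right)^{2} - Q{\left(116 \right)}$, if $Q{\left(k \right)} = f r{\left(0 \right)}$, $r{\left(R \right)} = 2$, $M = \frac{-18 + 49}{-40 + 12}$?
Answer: $\frac{579553}{784} \approx 739.23$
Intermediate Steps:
$M = - \frac{31}{28}$ ($M = \frac{31}{-28} = 31 \left(- \frac{1}{28}\right) = - \frac{31}{28} \approx -1.1071$)
$f = -8$ ($f = -7 + \left(5 \cdot 0 - 1\right) = -7 + \left(0 - 1\right) = -7 - 1 = -8$)
$Q{\left(k \right)} = -16$ ($Q{\left(k \right)} = \left(-8\right) 2 = -16$)
$\left(28 + M\right)^{2} - Q{\left(116 \right)} = \left(28 - \frac{31}{28}\right)^{2} - -16 = \left(\frac{753}{28}\right)^{2} + 16 = \frac{567009}{784} + 16 = \frac{579553}{784}$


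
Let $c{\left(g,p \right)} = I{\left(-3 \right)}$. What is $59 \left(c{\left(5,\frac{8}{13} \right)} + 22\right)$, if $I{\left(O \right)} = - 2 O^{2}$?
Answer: $236$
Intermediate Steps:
$c{\left(g,p \right)} = -18$ ($c{\left(g,p \right)} = - 2 \left(-3\right)^{2} = \left(-2\right) 9 = -18$)
$59 \left(c{\left(5,\frac{8}{13} \right)} + 22\right) = 59 \left(-18 + 22\right) = 59 \cdot 4 = 236$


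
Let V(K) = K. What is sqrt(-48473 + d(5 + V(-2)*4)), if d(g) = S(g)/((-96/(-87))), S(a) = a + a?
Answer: I*sqrt(775655)/4 ≈ 220.18*I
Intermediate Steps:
S(a) = 2*a
d(g) = 29*g/16 (d(g) = (2*g)/((-96/(-87))) = (2*g)/((-96*(-1/87))) = (2*g)/(32/29) = (2*g)*(29/32) = 29*g/16)
sqrt(-48473 + d(5 + V(-2)*4)) = sqrt(-48473 + 29*(5 - 2*4)/16) = sqrt(-48473 + 29*(5 - 8)/16) = sqrt(-48473 + (29/16)*(-3)) = sqrt(-48473 - 87/16) = sqrt(-775655/16) = I*sqrt(775655)/4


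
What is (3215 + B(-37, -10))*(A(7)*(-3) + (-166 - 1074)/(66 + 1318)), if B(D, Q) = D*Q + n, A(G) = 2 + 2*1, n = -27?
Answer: -7937898/173 ≈ -45884.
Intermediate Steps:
A(G) = 4 (A(G) = 2 + 2 = 4)
B(D, Q) = -27 + D*Q (B(D, Q) = D*Q - 27 = -27 + D*Q)
(3215 + B(-37, -10))*(A(7)*(-3) + (-166 - 1074)/(66 + 1318)) = (3215 + (-27 - 37*(-10)))*(4*(-3) + (-166 - 1074)/(66 + 1318)) = (3215 + (-27 + 370))*(-12 - 1240/1384) = (3215 + 343)*(-12 - 1240*1/1384) = 3558*(-12 - 155/173) = 3558*(-2231/173) = -7937898/173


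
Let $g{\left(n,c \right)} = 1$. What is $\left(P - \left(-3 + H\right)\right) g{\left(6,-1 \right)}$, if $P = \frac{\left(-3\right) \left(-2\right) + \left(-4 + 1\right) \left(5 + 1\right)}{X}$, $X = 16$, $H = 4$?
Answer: $- \frac{7}{4} \approx -1.75$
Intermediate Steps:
$P = - \frac{3}{4}$ ($P = \frac{\left(-3\right) \left(-2\right) + \left(-4 + 1\right) \left(5 + 1\right)}{16} = \left(6 - 18\right) \frac{1}{16} = \left(-12\right) \frac{1}{16} = - \frac{3}{4} \approx -0.75$)
$\left(P - \left(-3 + H\right)\right) g{\left(6,-1 \right)} = \left(- \frac{3}{4} + \left(3 - 4\right)\right) 1 = \left(- \frac{3}{4} - 1\right) 1 = \left(- \frac{7}{4}\right) 1 = - \frac{7}{4}$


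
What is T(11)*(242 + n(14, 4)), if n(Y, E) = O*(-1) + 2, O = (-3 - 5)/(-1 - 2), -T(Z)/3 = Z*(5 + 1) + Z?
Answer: -55748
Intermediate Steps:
T(Z) = -21*Z (T(Z) = -3*(Z*(5 + 1) + Z) = -3*(Z*6 + Z) = -3*(6*Z + Z) = -21*Z)
O = 8/3 (O = -8/(-3) = -8*(-⅓) = 8/3 ≈ 2.6667)
n(Y, E) = -⅔ (n(Y, E) = (8/3)*(-1) + 2 = -8/3 + 2 = -⅔)
T(11)*(242 + n(14, 4)) = (-21*11)*(242 - ⅔) = -231*724/3 = -55748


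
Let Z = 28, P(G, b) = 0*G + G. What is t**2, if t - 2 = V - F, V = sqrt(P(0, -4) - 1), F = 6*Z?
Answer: (166 - I)**2 ≈ 27555.0 - 332.0*I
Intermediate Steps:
P(G, b) = G (P(G, b) = 0 + G = G)
F = 168 (F = 6*28 = 168)
V = I (V = sqrt(0 - 1) = sqrt(-1) = I ≈ 1.0*I)
t = -166 + I (t = 2 + (I - 1*168) = 2 + (I - 168) = 2 + (-168 + I) = -166 + I ≈ -166.0 + 1.0*I)
t**2 = (-166 + I)**2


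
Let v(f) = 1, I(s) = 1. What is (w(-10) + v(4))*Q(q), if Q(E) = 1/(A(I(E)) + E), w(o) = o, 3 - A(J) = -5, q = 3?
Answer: -9/11 ≈ -0.81818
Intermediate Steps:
A(J) = 8 (A(J) = 3 - 1*(-5) = 3 + 5 = 8)
Q(E) = 1/(8 + E)
(w(-10) + v(4))*Q(q) = (-10 + 1)/(8 + 3) = -9/11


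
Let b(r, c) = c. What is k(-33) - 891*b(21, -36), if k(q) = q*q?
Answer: 33165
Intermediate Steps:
k(q) = q**2
k(-33) - 891*b(21, -36) = (-33)**2 - 891*(-36) = 1089 + 32076 = 33165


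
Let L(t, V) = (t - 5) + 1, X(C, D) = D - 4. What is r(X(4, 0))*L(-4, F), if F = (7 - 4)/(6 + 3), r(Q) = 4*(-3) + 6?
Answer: 48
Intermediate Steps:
X(C, D) = -4 + D
r(Q) = -6 (r(Q) = -12 + 6 = -6)
F = 1/3 (F = 3/9 = 3*(1/9) = 1/3 ≈ 0.33333)
L(t, V) = -4 + t (L(t, V) = (-5 + t) + 1 = -4 + t)
r(X(4, 0))*L(-4, F) = -6*(-4 - 4) = -6*(-8) = 48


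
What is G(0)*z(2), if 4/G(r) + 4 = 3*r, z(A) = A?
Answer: -2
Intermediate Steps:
G(r) = 4/(-4 + 3*r)
G(0)*z(2) = (4/(-4 + 3*0))*2 = (4/(-4 + 0))*2 = (4/(-4))*2 = (4*(-¼))*2 = -1*2 = -2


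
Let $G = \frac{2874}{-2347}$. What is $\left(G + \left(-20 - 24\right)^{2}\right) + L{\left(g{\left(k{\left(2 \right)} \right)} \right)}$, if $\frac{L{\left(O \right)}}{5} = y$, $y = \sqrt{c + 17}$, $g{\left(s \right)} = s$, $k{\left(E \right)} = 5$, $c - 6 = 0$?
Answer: $\frac{4540918}{2347} + 5 \sqrt{23} \approx 1958.8$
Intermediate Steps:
$c = 6$ ($c = 6 + 0 = 6$)
$G = - \frac{2874}{2347}$ ($G = 2874 \left(- \frac{1}{2347}\right) = - \frac{2874}{2347} \approx -1.2245$)
$y = \sqrt{23}$ ($y = \sqrt{6 + 17} = \sqrt{23} \approx 4.7958$)
$L{\left(O \right)} = 5 \sqrt{23}$
$\left(G + \left(-20 - 24\right)^{2}\right) + L{\left(g{\left(k{\left(2 \right)} \right)} \right)} = \left(- \frac{2874}{2347} + \left(-20 - 24\right)^{2}\right) + 5 \sqrt{23} = \left(- \frac{2874}{2347} + \left(-44\right)^{2}\right) + 5 \sqrt{23} = \left(- \frac{2874}{2347} + 1936\right) + 5 \sqrt{23} = \frac{4540918}{2347} + 5 \sqrt{23}$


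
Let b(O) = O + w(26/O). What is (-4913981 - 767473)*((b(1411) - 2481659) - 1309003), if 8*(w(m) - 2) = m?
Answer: 60753268615136361/2822 ≈ 2.1528e+13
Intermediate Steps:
w(m) = 2 + m/8
b(O) = 2 + O + 13/(4*O) (b(O) = O + (2 + (26/O)/8) = O + (2 + 13/(4*O)) = 2 + O + 13/(4*O))
(-4913981 - 767473)*((b(1411) - 2481659) - 1309003) = (-4913981 - 767473)*(((2 + 1411 + (13/4)/1411) - 2481659) - 1309003) = -5681454*(((2 + 1411 + (13/4)*(1/1411)) - 2481659) - 1309003) = -5681454*(((2 + 1411 + 13/5644) - 2481659) - 1309003) = -5681454*((7974985/5644 - 2481659) - 1309003) = -5681454*(-13998508411/5644 - 1309003) = -5681454*(-21386521343/5644) = 60753268615136361/2822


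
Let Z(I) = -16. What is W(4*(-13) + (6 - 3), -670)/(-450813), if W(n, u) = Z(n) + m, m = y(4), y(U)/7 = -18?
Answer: 142/450813 ≈ 0.00031499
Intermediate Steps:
y(U) = -126 (y(U) = 7*(-18) = -126)
m = -126
W(n, u) = -142 (W(n, u) = -16 - 126 = -142)
W(4*(-13) + (6 - 3), -670)/(-450813) = -142/(-450813) = -142*(-1/450813) = 142/450813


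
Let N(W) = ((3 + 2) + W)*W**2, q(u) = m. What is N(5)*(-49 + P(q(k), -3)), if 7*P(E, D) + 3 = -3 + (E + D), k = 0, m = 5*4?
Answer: -83000/7 ≈ -11857.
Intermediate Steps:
m = 20
q(u) = 20
P(E, D) = -6/7 + D/7 + E/7 (P(E, D) = -3/7 + (-3 + (E + D))/7 = -3/7 + (-3 + (D + E))/7 = -3/7 + (-3 + D + E)/7 = -3/7 + (-3/7 + D/7 + E/7) = -6/7 + D/7 + E/7)
N(W) = W**2*(5 + W) (N(W) = (5 + W)*W**2 = W**2*(5 + W))
N(5)*(-49 + P(q(k), -3)) = (5**2*(5 + 5))*(-49 + (-6/7 + (1/7)*(-3) + (1/7)*20)) = (25*10)*(-49 + (-6/7 - 3/7 + 20/7)) = 250*(-49 + 11/7) = 250*(-332/7) = -83000/7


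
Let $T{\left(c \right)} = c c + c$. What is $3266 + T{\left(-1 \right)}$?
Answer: $3266$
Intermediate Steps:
$T{\left(c \right)} = c + c^{2}$ ($T{\left(c \right)} = c^{2} + c = c + c^{2}$)
$3266 + T{\left(-1 \right)} = 3266 - \left(1 - 1\right) = 3266 - 0 = 3266 + 0 = 3266$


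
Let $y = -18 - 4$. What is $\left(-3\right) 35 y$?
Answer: $2310$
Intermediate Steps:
$y = -22$
$\left(-3\right) 35 y = \left(-3\right) 35 \left(-22\right) = \left(-105\right) \left(-22\right) = 2310$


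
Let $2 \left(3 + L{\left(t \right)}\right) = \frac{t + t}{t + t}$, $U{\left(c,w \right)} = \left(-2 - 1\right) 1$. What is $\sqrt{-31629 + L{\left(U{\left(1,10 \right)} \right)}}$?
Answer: $\frac{i \sqrt{126526}}{2} \approx 177.85 i$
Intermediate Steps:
$U{\left(c,w \right)} = -3$ ($U{\left(c,w \right)} = \left(-3\right) 1 = -3$)
$L{\left(t \right)} = - \frac{5}{2}$ ($L{\left(t \right)} = -3 + \frac{\left(t + t\right) \frac{1}{t + t}}{2} = -3 + \frac{2 t \frac{1}{2 t}}{2} = -3 + \frac{1}{2} \cdot 1 = -3 + \frac{1}{2} = - \frac{5}{2}$)
$\sqrt{-31629 + L{\left(U{\left(1,10 \right)} \right)}} = \sqrt{-31629 - \frac{5}{2}} = \sqrt{- \frac{63263}{2}} = \frac{i \sqrt{126526}}{2}$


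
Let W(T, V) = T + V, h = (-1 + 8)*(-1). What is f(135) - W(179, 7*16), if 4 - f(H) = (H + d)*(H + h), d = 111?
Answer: -31775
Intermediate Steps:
h = -7 (h = 7*(-1) = -7)
f(H) = 4 - (-7 + H)*(111 + H) (f(H) = 4 - (H + 111)*(H - 7) = 4 - (111 + H)*(-7 + H) = 4 - (-7 + H)*(111 + H))
f(135) - W(179, 7*16) = (781 - 1*135² - 104*135) - (179 + 7*16) = (781 - 1*18225 - 14040) - (179 + 112) = (781 - 18225 - 14040) - 1*291 = -31484 - 291 = -31775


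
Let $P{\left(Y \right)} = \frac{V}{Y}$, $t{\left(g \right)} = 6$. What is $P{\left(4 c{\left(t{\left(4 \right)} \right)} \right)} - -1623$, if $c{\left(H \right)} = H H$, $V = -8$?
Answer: $\frac{29213}{18} \approx 1622.9$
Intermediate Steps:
$c{\left(H \right)} = H^{2}$
$P{\left(Y \right)} = - \frac{8}{Y}$
$P{\left(4 c{\left(t{\left(4 \right)} \right)} \right)} - -1623 = - \frac{8}{4 \cdot 6^{2}} - -1623 = - \frac{8}{4 \cdot 36} + 1623 = - \frac{8}{144} + 1623 = \left(-8\right) \frac{1}{144} + 1623 = - \frac{1}{18} + 1623 = \frac{29213}{18}$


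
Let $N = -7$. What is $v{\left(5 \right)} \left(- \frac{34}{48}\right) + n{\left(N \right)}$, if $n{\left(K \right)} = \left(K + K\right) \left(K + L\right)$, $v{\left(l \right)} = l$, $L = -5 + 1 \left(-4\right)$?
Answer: $\frac{5291}{24} \approx 220.46$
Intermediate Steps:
$L = -9$ ($L = -5 - 4 = -9$)
$n{\left(K \right)} = 2 K \left(-9 + K\right)$ ($n{\left(K \right)} = \left(K + K\right) \left(K - 9\right) = 2 K \left(-9 + K\right)$)
$v{\left(5 \right)} \left(- \frac{34}{48}\right) + n{\left(N \right)} = 5 \left(- \frac{34}{48}\right) + 2 \left(-7\right) \left(-9 - 7\right) = 5 \left(\left(-34\right) \frac{1}{48}\right) + 2 \left(-7\right) \left(-16\right) = 5 \left(- \frac{17}{24}\right) + 224 = - \frac{85}{24} + 224 = \frac{5291}{24}$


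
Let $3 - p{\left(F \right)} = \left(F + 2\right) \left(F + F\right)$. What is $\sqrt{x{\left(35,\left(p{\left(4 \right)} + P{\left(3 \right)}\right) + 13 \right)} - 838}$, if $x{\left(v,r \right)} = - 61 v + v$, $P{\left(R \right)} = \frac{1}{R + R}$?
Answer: $i \sqrt{2938} \approx 54.203 i$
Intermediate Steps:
$p{\left(F \right)} = 3 - 2 F \left(2 + F\right)$ ($p{\left(F \right)} = 3 - \left(F + 2\right) \left(F + F\right) = 3 - \left(2 + F\right) 2 F = 3 - 2 F \left(2 + F\right)$)
$P{\left(R \right)} = \frac{1}{2 R}$
$x{\left(v,r \right)} = - 60 v$
$\sqrt{x{\left(35,\left(p{\left(4 \right)} + P{\left(3 \right)}\right) + 13 \right)} - 838} = \sqrt{\left(-60\right) 35 - 838} = \sqrt{-2100 - 838} = \sqrt{-2938} = i \sqrt{2938}$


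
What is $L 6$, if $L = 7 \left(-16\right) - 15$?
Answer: $-762$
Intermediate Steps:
$L = -127$ ($L = -112 - 15 = -127$)
$L 6 = \left(-127\right) 6 = -762$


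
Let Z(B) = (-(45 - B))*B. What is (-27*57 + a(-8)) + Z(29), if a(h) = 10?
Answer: -1993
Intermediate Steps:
Z(B) = B*(-45 + B) (Z(B) = (-45 + B)*B = B*(-45 + B))
(-27*57 + a(-8)) + Z(29) = (-27*57 + 10) + 29*(-45 + 29) = (-1539 + 10) + 29*(-16) = -1529 - 464 = -1993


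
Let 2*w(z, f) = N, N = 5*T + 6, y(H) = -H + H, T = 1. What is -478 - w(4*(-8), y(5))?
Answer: -967/2 ≈ -483.50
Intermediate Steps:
y(H) = 0
N = 11 (N = 5*1 + 6 = 5 + 6 = 11)
w(z, f) = 11/2 (w(z, f) = (½)*11 = 11/2)
-478 - w(4*(-8), y(5)) = -478 - 1*11/2 = -478 - 11/2 = -967/2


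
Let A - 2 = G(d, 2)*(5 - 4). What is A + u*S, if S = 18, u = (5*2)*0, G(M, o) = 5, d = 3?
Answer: 7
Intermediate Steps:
u = 0 (u = 10*0 = 0)
A = 7 (A = 2 + 5*(5 - 4) = 2 + 5*1 = 2 + 5 = 7)
A + u*S = 7 + 0*18 = 7 + 0 = 7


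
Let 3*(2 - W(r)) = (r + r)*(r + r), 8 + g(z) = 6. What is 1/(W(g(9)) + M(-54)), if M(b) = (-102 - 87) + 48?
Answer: -3/433 ≈ -0.0069284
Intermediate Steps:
g(z) = -2 (g(z) = -8 + 6 = -2)
M(b) = -141 (M(b) = -189 + 48 = -141)
W(r) = 2 - 4*r²/3 (W(r) = 2 - (r + r)*(r + r)/3 = 2 - 2*r*2*r/3 = 2 - 4*r²/3)
1/(W(g(9)) + M(-54)) = 1/((2 - 4/3*(-2)²) - 141) = 1/((2 - 4/3*4) - 141) = 1/((2 - 16/3) - 141) = 1/(-10/3 - 141) = 1/(-433/3) = -3/433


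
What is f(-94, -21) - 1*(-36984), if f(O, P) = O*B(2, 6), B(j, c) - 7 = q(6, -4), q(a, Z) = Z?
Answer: 36702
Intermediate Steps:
B(j, c) = 3 (B(j, c) = 7 - 4 = 3)
f(O, P) = 3*O (f(O, P) = O*3 = 3*O)
f(-94, -21) - 1*(-36984) = 3*(-94) - 1*(-36984) = -282 + 36984 = 36702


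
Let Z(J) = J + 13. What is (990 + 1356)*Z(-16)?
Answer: -7038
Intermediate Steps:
Z(J) = 13 + J
(990 + 1356)*Z(-16) = (990 + 1356)*(13 - 16) = 2346*(-3) = -7038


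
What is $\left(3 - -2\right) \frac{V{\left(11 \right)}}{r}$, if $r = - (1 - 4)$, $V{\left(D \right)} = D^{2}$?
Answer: $\frac{605}{3} \approx 201.67$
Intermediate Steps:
$r = 3$ ($r = \left(-1\right) \left(-3\right) = 3$)
$\left(3 - -2\right) \frac{V{\left(11 \right)}}{r} = \left(3 - -2\right) \frac{11^{2}}{3} = \left(3 + 2\right) 121 \cdot \frac{1}{3} = 5 \cdot \frac{121}{3} = \frac{605}{3}$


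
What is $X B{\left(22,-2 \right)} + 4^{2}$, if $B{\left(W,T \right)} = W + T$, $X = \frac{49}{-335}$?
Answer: $\frac{876}{67} \approx 13.075$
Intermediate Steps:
$X = - \frac{49}{335}$ ($X = 49 \left(- \frac{1}{335}\right) = - \frac{49}{335} \approx -0.14627$)
$B{\left(W,T \right)} = T + W$
$X B{\left(22,-2 \right)} + 4^{2} = - \frac{49 \left(-2 + 22\right)}{335} + 4^{2} = \left(- \frac{49}{335}\right) 20 + 16 = - \frac{196}{67} + 16 = \frac{876}{67}$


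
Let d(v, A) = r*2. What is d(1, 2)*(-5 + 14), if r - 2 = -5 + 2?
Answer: -18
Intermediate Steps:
r = -1 (r = 2 + (-5 + 2) = 2 - 3 = -1)
d(v, A) = -2 (d(v, A) = -1*2 = -2)
d(1, 2)*(-5 + 14) = -2*(-5 + 14) = -2*9 = -18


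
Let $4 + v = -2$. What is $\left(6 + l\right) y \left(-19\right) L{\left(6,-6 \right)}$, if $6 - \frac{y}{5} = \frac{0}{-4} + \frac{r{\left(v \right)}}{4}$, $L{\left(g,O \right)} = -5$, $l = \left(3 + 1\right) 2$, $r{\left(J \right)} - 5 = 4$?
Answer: $\frac{49875}{2} \approx 24938.0$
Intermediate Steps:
$v = -6$ ($v = -4 - 2 = -6$)
$r{\left(J \right)} = 9$ ($r{\left(J \right)} = 5 + 4 = 9$)
$l = 8$ ($l = 4 \cdot 2 = 8$)
$y = \frac{75}{4}$ ($y = 30 - 5 \left(\frac{0}{-4} + \frac{9}{4}\right) = 30 - 5 \left(0 \left(- \frac{1}{4}\right) + 9 \cdot \frac{1}{4}\right) = 30 - 5 \left(0 + \frac{9}{4}\right) = 30 - \frac{45}{4} = \frac{75}{4} \approx 18.75$)
$\left(6 + l\right) y \left(-19\right) L{\left(6,-6 \right)} = \left(6 + 8\right) \frac{75}{4} \left(-19\right) \left(-5\right) = 14 \cdot \frac{75}{4} \left(-19\right) \left(-5\right) = \frac{525}{2} \left(-19\right) \left(-5\right) = \left(- \frac{9975}{2}\right) \left(-5\right) = \frac{49875}{2}$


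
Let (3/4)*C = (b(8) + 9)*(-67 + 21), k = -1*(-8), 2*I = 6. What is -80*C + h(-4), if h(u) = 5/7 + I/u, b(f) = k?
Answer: 7006717/84 ≈ 83413.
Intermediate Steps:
I = 3 (I = (½)*6 = 3)
k = 8
b(f) = 8
h(u) = 5/7 + 3/u
C = -3128/3 (C = 4*((8 + 9)*(-67 + 21))/3 = 4*(17*(-46))/3 = (4/3)*(-782) = -3128/3 ≈ -1042.7)
-80*C + h(-4) = -80*(-3128/3) + (5/7 + 3/(-4)) = 250240/3 + (5/7 + 3*(-¼)) = 250240/3 + (5/7 - ¾) = 250240/3 - 1/28 = 7006717/84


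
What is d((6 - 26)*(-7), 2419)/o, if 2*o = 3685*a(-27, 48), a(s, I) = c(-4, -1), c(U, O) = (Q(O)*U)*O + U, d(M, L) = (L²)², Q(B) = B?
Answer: -34240766136721/14740 ≈ -2.3230e+9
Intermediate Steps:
d(M, L) = L⁴
c(U, O) = U + U*O² (c(U, O) = (O*U)*O + U = U*O² + U = U + U*O²)
a(s, I) = -8 (a(s, I) = -4*(1 + (-1)²) = -4*(1 + 1) = -4*2 = -8)
o = -14740 (o = (3685*(-8))/2 = (½)*(-29480) = -14740)
d((6 - 26)*(-7), 2419)/o = 2419⁴/(-14740) = 34240766136721*(-1/14740) = -34240766136721/14740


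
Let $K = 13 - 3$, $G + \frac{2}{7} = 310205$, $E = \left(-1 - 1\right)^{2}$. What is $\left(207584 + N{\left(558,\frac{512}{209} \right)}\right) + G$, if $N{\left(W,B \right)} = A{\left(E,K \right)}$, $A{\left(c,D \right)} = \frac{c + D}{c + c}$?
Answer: $\frac{14498133}{28} \approx 5.1779 \cdot 10^{5}$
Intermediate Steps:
$E = 4$ ($E = \left(-2\right)^{2} = 4$)
$G = \frac{2171433}{7}$ ($G = - \frac{2}{7} + 310205 = \frac{2171433}{7} \approx 3.102 \cdot 10^{5}$)
$K = 10$
$A{\left(c,D \right)} = \frac{D + c}{2 c}$
$N{\left(W,B \right)} = \frac{7}{4}$ ($N{\left(W,B \right)} = \frac{10 + 4}{2 \cdot 4} = \frac{1}{2} \cdot \frac{1}{4} \cdot 14 = \frac{7}{4}$)
$\left(207584 + N{\left(558,\frac{512}{209} \right)}\right) + G = \left(207584 + \frac{7}{4}\right) + \frac{2171433}{7} = \frac{830343}{4} + \frac{2171433}{7} = \frac{14498133}{28}$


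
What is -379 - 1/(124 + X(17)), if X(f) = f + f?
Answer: -59883/158 ≈ -379.01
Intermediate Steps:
X(f) = 2*f
-379 - 1/(124 + X(17)) = -379 - 1/(124 + 2*17) = -379 - 1/(124 + 34) = -379 - 1/158 = -59883/158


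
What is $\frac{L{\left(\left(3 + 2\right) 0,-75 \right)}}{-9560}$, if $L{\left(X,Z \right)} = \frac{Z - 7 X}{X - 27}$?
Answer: $- \frac{5}{17208} \approx -0.00029056$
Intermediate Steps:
$L{\left(X,Z \right)} = \frac{Z - 7 X}{-27 + X}$
$\frac{L{\left(\left(3 + 2\right) 0,-75 \right)}}{-9560} = \frac{\frac{1}{-27 + \left(3 + 2\right) 0} \left(-75 - 7 \left(3 + 2\right) 0\right)}{-9560} = \frac{-75 - 7 \cdot 5 \cdot 0}{-27 + 5 \cdot 0} \left(- \frac{1}{9560}\right) = \frac{-75 - 0}{-27 + 0} \left(- \frac{1}{9560}\right) = \frac{-75 + 0}{-27} \left(- \frac{1}{9560}\right) = \left(- \frac{1}{27}\right) \left(-75\right) \left(- \frac{1}{9560}\right) = \frac{25}{9} \left(- \frac{1}{9560}\right) = - \frac{5}{17208}$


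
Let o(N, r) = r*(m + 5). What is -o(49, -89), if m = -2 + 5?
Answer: 712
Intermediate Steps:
m = 3
o(N, r) = 8*r (o(N, r) = r*(3 + 5) = r*8 = 8*r)
-o(49, -89) = -8*(-89) = -1*(-712) = 712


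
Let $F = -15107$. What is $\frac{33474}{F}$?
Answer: $- \frac{33474}{15107} \approx -2.2158$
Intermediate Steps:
$\frac{33474}{F} = \frac{33474}{-15107} = 33474 \left(- \frac{1}{15107}\right) = - \frac{33474}{15107}$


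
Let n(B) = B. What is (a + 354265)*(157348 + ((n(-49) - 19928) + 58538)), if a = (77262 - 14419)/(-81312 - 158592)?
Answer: 792867304071893/11424 ≈ 6.9404e+10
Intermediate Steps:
a = -62843/239904 (a = 62843/(-239904) = 62843*(-1/239904) = -62843/239904 ≈ -0.26195)
(a + 354265)*(157348 + ((n(-49) - 19928) + 58538)) = (-62843/239904 + 354265)*(157348 + ((-49 - 19928) + 58538)) = 84989527717*(157348 + (-19977 + 58538))/239904 = 84989527717*(157348 + 38561)/239904 = (84989527717/239904)*195909 = 792867304071893/11424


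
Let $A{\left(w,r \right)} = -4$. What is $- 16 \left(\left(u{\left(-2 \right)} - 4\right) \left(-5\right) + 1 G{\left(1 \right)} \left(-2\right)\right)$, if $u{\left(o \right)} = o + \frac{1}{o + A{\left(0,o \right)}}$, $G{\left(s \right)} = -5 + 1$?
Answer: $- \frac{1864}{3} \approx -621.33$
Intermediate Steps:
$G{\left(s \right)} = -4$
$u{\left(o \right)} = o + \frac{1}{-4 + o}$ ($u{\left(o \right)} = o + \frac{1}{o - 4} = o + \frac{1}{-4 + o}$)
$- 16 \left(\left(u{\left(-2 \right)} - 4\right) \left(-5\right) + 1 G{\left(1 \right)} \left(-2\right)\right) = - 16 \left(\left(\frac{1 + \left(-2\right)^{2} - -8}{-4 - 2} - 4\right) \left(-5\right) + 1 \left(-4\right) \left(-2\right)\right) = - 16 \left(\left(\frac{1 + 4 + 8}{-6} - 4\right) \left(-5\right) - -8\right) = - 16 \left(\left(\left(- \frac{1}{6}\right) 13 - 4\right) \left(-5\right) + 8\right) = - 16 \left(\left(- \frac{13}{6} - 4\right) \left(-5\right) + 8\right) = - 16 \left(\left(- \frac{37}{6}\right) \left(-5\right) + 8\right) = - 16 \left(\frac{185}{6} + 8\right) = \left(-16\right) \frac{233}{6} = - \frac{1864}{3}$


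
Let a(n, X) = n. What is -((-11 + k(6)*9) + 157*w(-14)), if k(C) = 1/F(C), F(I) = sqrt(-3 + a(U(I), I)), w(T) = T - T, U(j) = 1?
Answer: 11 + 9*I*sqrt(2)/2 ≈ 11.0 + 6.364*I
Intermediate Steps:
w(T) = 0
F(I) = I*sqrt(2) (F(I) = sqrt(-3 + 1) = sqrt(-2) = I*sqrt(2))
k(C) = -I*sqrt(2)/2 (k(C) = 1/(I*sqrt(2)) = -I*sqrt(2)/2)
-((-11 + k(6)*9) + 157*w(-14)) = -((-11 - I*sqrt(2)/2*9) + 157*0) = -((-11 - 9*I*sqrt(2)/2) + 0) = -(-11 - 9*I*sqrt(2)/2) = 11 + 9*I*sqrt(2)/2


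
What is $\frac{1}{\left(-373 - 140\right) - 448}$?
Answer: $- \frac{1}{961} \approx -0.0010406$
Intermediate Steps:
$\frac{1}{\left(-373 - 140\right) - 448} = \frac{1}{-513 - 448} = \frac{1}{-961} = - \frac{1}{961}$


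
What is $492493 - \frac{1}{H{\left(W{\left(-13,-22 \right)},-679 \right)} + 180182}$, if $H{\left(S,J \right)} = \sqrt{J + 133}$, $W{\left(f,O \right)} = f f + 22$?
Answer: $\frac{7994528961709564}{16232776835} + \frac{i \sqrt{546}}{32465553670} \approx 4.9249 \cdot 10^{5} + 7.1974 \cdot 10^{-10} i$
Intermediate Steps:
$W{\left(f,O \right)} = 22 + f^{2}$ ($W{\left(f,O \right)} = f^{2} + 22 = 22 + f^{2}$)
$H{\left(S,J \right)} = \sqrt{133 + J}$
$492493 - \frac{1}{H{\left(W{\left(-13,-22 \right)},-679 \right)} + 180182} = 492493 - \frac{1}{\sqrt{133 - 679} + 180182} = 492493 - \frac{1}{\sqrt{-546} + 180182} = 492493 - \frac{1}{i \sqrt{546} + 180182} = 492493 - \frac{1}{180182 + i \sqrt{546}}$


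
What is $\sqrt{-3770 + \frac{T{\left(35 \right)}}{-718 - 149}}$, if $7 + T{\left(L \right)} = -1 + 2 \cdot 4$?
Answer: $i \sqrt{3770} \approx 61.4 i$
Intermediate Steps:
$T{\left(L \right)} = 0$ ($T{\left(L \right)} = -7 + \left(-1 + 2 \cdot 4\right) = -7 + \left(-1 + 8\right) = -7 + 7 = 0$)
$\sqrt{-3770 + \frac{T{\left(35 \right)}}{-718 - 149}} = \sqrt{-3770 + \frac{0}{-718 - 149}} = \sqrt{-3770 + \frac{0}{-867}} = \sqrt{-3770 + 0 \left(- \frac{1}{867}\right)} = \sqrt{-3770 + 0} = \sqrt{-3770} = i \sqrt{3770}$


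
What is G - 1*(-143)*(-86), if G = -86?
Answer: -12384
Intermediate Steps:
G - 1*(-143)*(-86) = -86 - 1*(-143)*(-86) = -86 + 143*(-86) = -86 - 12298 = -12384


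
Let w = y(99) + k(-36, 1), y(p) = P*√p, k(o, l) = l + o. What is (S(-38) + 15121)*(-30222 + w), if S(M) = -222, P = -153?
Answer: -450799043 - 6838641*√11 ≈ -4.7348e+8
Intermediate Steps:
y(p) = -153*√p
w = -35 - 459*√11 (w = -459*√11 + (1 - 36) = -459*√11 - 35 = -35 - 459*√11 ≈ -1557.3)
(S(-38) + 15121)*(-30222 + w) = (-222 + 15121)*(-30222 + (-35 - 459*√11)) = 14899*(-30257 - 459*√11) = -450799043 - 6838641*√11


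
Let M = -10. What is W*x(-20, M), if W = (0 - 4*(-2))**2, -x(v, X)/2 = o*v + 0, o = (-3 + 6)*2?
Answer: 15360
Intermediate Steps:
o = 6 (o = 3*2 = 6)
x(v, X) = -12*v (x(v, X) = -2*(6*v + 0) = -12*v)
W = 64 (W = (0 + 8)**2 = 8**2 = 64)
W*x(-20, M) = 64*(-12*(-20)) = 64*240 = 15360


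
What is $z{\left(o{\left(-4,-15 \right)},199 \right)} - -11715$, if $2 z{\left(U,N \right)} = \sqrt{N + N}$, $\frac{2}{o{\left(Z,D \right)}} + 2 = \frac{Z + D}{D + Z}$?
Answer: $11715 + \frac{\sqrt{398}}{2} \approx 11725.0$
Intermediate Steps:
$o{\left(Z,D \right)} = -2$ ($o{\left(Z,D \right)} = \frac{2}{-2 + \frac{Z + D}{D + Z}} = \frac{2}{-2 + \frac{D + Z}{D + Z}} = \frac{2}{-2 + 1} = \frac{2}{-1} = 2 \left(-1\right) = -2$)
$z{\left(U,N \right)} = \frac{\sqrt{2} \sqrt{N}}{2}$ ($z{\left(U,N \right)} = \frac{\sqrt{N + N}}{2} = \frac{\sqrt{2 N}}{2} = \frac{\sqrt{2} \sqrt{N}}{2}$)
$z{\left(o{\left(-4,-15 \right)},199 \right)} - -11715 = \frac{\sqrt{2} \sqrt{199}}{2} - -11715 = \frac{\sqrt{398}}{2} + 11715 = 11715 + \frac{\sqrt{398}}{2}$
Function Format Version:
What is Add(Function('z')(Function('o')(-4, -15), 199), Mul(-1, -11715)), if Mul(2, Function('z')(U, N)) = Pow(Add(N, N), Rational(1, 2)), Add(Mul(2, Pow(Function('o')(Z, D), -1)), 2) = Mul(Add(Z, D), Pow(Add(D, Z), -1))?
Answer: Add(11715, Mul(Rational(1, 2), Pow(398, Rational(1, 2)))) ≈ 11725.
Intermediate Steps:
Function('o')(Z, D) = -2 (Function('o')(Z, D) = Mul(2, Pow(Add(-2, Mul(Add(Z, D), Pow(Add(D, Z), -1))), -1)) = Mul(2, Pow(Add(-2, Mul(Add(D, Z), Pow(Add(D, Z), -1))), -1)) = Mul(2, Pow(Add(-2, 1), -1)) = Mul(2, Pow(-1, -1)) = Mul(2, -1) = -2)
Function('z')(U, N) = Mul(Rational(1, 2), Pow(2, Rational(1, 2)), Pow(N, Rational(1, 2))) (Function('z')(U, N) = Mul(Rational(1, 2), Pow(Add(N, N), Rational(1, 2))) = Mul(Rational(1, 2), Pow(Mul(2, N), Rational(1, 2))) = Mul(Rational(1, 2), Mul(Pow(2, Rational(1, 2)), Pow(N, Rational(1, 2)))) = Mul(Rational(1, 2), Pow(2, Rational(1, 2)), Pow(N, Rational(1, 2))))
Add(Function('z')(Function('o')(-4, -15), 199), Mul(-1, -11715)) = Add(Mul(Rational(1, 2), Pow(2, Rational(1, 2)), Pow(199, Rational(1, 2))), Mul(-1, -11715)) = Add(Mul(Rational(1, 2), Pow(398, Rational(1, 2))), 11715) = Add(11715, Mul(Rational(1, 2), Pow(398, Rational(1, 2))))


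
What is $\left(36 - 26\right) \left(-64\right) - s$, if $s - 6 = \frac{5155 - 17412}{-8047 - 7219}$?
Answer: $- \frac{580829}{898} \approx -646.8$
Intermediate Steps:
$s = \frac{6109}{898}$ ($s = 6 + \frac{5155 - 17412}{-8047 - 7219} = 6 - \frac{12257}{-15266} = 6 - - \frac{721}{898} = 6 + \frac{721}{898} = \frac{6109}{898} \approx 6.8029$)
$\left(36 - 26\right) \left(-64\right) - s = \left(36 - 26\right) \left(-64\right) - \frac{6109}{898} = 10 \left(-64\right) - \frac{6109}{898} = -640 - \frac{6109}{898} = - \frac{580829}{898}$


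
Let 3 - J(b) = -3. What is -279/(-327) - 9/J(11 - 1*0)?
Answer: -141/218 ≈ -0.64679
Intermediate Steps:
J(b) = 6 (J(b) = 3 - 1*(-3) = 3 + 3 = 6)
-279/(-327) - 9/J(11 - 1*0) = -279/(-327) - 9/6 = -279*(-1/327) - 9*⅙ = 93/109 - 3/2 = -141/218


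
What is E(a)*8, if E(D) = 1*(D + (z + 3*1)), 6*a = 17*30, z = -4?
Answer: 672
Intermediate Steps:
a = 85 (a = (17*30)/6 = (⅙)*510 = 85)
E(D) = -1 + D (E(D) = 1*(D + (-4 + 3*1)) = 1*(D + (-4 + 3)) = 1*(D - 1) = 1*(-1 + D) = -1 + D)
E(a)*8 = (-1 + 85)*8 = 84*8 = 672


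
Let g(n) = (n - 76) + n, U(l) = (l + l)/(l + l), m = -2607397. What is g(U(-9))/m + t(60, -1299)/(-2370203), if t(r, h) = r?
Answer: 18951202/6180060191591 ≈ 3.0665e-6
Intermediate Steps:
U(l) = 1 (U(l) = (2*l)/((2*l)) = (2*l)*(1/(2*l)) = 1)
g(n) = -76 + 2*n (g(n) = (-76 + n) + n = -76 + 2*n)
g(U(-9))/m + t(60, -1299)/(-2370203) = (-76 + 2*1)/(-2607397) + 60/(-2370203) = (-76 + 2)*(-1/2607397) + 60*(-1/2370203) = -74*(-1/2607397) - 60/2370203 = 74/2607397 - 60/2370203 = 18951202/6180060191591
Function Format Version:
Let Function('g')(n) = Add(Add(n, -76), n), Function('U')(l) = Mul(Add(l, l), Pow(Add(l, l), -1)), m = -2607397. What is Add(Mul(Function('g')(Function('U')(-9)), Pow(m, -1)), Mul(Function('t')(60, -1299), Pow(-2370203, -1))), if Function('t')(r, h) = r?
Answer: Rational(18951202, 6180060191591) ≈ 3.0665e-6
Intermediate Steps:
Function('U')(l) = 1 (Function('U')(l) = Mul(Mul(2, l), Pow(Mul(2, l), -1)) = Mul(Mul(2, l), Mul(Rational(1, 2), Pow(l, -1))) = 1)
Function('g')(n) = Add(-76, Mul(2, n)) (Function('g')(n) = Add(Add(-76, n), n) = Add(-76, Mul(2, n)))
Add(Mul(Function('g')(Function('U')(-9)), Pow(m, -1)), Mul(Function('t')(60, -1299), Pow(-2370203, -1))) = Add(Mul(Add(-76, Mul(2, 1)), Pow(-2607397, -1)), Mul(60, Pow(-2370203, -1))) = Add(Mul(Add(-76, 2), Rational(-1, 2607397)), Mul(60, Rational(-1, 2370203))) = Add(Mul(-74, Rational(-1, 2607397)), Rational(-60, 2370203)) = Add(Rational(74, 2607397), Rational(-60, 2370203)) = Rational(18951202, 6180060191591)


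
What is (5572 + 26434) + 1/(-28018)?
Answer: 896744107/28018 ≈ 32006.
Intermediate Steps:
(5572 + 26434) + 1/(-28018) = 32006 - 1/28018 = 896744107/28018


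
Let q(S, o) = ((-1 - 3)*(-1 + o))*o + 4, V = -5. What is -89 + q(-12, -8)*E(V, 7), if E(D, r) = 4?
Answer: -1225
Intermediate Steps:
q(S, o) = 4 + o*(4 - 4*o) (q(S, o) = (-4*(-1 + o))*o + 4 = (4 - 4*o)*o + 4 = o*(4 - 4*o) + 4 = 4 + o*(4 - 4*o))
-89 + q(-12, -8)*E(V, 7) = -89 + (4 - 4*(-8)**2 + 4*(-8))*4 = -89 + (4 - 4*64 - 32)*4 = -89 + (4 - 256 - 32)*4 = -89 - 284*4 = -89 - 1136 = -1225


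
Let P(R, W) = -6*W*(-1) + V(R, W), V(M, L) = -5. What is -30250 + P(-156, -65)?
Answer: -30645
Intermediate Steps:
P(R, W) = -5 + 6*W (P(R, W) = -6*W*(-1) - 5 = 6*W - 5 = -5 + 6*W)
-30250 + P(-156, -65) = -30250 + (-5 + 6*(-65)) = -30250 + (-5 - 390) = -30250 - 395 = -30645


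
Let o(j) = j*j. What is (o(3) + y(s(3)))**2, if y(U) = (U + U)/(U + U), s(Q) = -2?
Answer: 100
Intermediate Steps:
o(j) = j**2
y(U) = 1 (y(U) = (2*U)/((2*U)) = (2*U)*(1/(2*U)) = 1)
(o(3) + y(s(3)))**2 = (3**2 + 1)**2 = (9 + 1)**2 = 10**2 = 100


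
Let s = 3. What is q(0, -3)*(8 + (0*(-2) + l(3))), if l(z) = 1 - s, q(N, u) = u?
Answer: -18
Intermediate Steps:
l(z) = -2 (l(z) = 1 - 1*3 = 1 - 3 = -2)
q(0, -3)*(8 + (0*(-2) + l(3))) = -3*(8 + (0*(-2) - 2)) = -3*(8 + (0 - 2)) = -3*(8 - 2) = -3*6 = -18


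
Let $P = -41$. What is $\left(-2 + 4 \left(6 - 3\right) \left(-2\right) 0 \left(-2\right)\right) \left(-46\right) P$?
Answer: $-3772$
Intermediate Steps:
$\left(-2 + 4 \left(6 - 3\right) \left(-2\right) 0 \left(-2\right)\right) \left(-46\right) P = \left(-2 + 4 \left(6 - 3\right) \left(-2\right) 0 \left(-2\right)\right) \left(-46\right) \left(-41\right) = \left(-2 + 4 \cdot 3 \left(-2\right) 0 \left(-2\right)\right) \left(-46\right) \left(-41\right) = \left(-2 + 12 \left(-2\right) 0 \left(-2\right)\right) \left(-46\right) \left(-41\right) = \left(-2 + \left(-24\right) 0 \left(-2\right)\right) \left(-46\right) \left(-41\right) = \left(-2 + 0 \left(-2\right)\right) \left(-46\right) \left(-41\right) = \left(-2 + 0\right) \left(-46\right) \left(-41\right) = \left(-2\right) \left(-46\right) \left(-41\right) = 92 \left(-41\right) = -3772$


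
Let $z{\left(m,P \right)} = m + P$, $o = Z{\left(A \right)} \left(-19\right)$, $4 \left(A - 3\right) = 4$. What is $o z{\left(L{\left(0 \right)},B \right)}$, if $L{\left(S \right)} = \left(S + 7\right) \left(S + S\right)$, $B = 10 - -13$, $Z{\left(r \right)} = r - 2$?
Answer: $-874$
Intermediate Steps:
$A = 4$ ($A = 3 + \frac{1}{4} \cdot 4 = 3 + 1 = 4$)
$Z{\left(r \right)} = -2 + r$
$B = 23$ ($B = 10 + 13 = 23$)
$o = -38$ ($o = \left(-2 + 4\right) \left(-19\right) = 2 \left(-19\right) = -38$)
$L{\left(S \right)} = 2 S \left(7 + S\right)$ ($L{\left(S \right)} = \left(7 + S\right) 2 S = 2 S \left(7 + S\right)$)
$z{\left(m,P \right)} = P + m$
$o z{\left(L{\left(0 \right)},B \right)} = - 38 \left(23 + 2 \cdot 0 \left(7 + 0\right)\right) = - 38 \left(23 + 2 \cdot 0 \cdot 7\right) = - 38 \left(23 + 0\right) = \left(-38\right) 23 = -874$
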